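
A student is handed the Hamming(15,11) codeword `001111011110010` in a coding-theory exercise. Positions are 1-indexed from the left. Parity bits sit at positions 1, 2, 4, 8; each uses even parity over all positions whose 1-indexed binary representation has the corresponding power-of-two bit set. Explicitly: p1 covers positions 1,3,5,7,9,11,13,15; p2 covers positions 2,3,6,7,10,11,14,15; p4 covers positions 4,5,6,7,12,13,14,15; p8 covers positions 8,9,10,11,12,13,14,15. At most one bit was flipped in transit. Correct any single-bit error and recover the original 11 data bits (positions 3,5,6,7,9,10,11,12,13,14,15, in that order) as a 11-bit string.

11101010010

s1: b1⊕b3⊕b5⊕b7⊕b9⊕b11⊕b13⊕b15 = 0⊕1⊕1⊕0⊕1⊕1⊕0⊕0 = 0
s2: b2⊕b3⊕b6⊕b7⊕b10⊕b11⊕b14⊕b15 = 0⊕1⊕1⊕0⊕1⊕1⊕1⊕0 = 1
s4: b4⊕b5⊕b6⊕b7⊕b12⊕b13⊕b14⊕b15 = 1⊕1⊕1⊕0⊕0⊕0⊕1⊕0 = 0
s8: b8⊕b9⊕b10⊕b11⊕b12⊕b13⊕b14⊕b15 = 1⊕1⊕1⊕1⊕0⊕0⊕1⊕0 = 1
Syndrome (s8...s1) = 1010 → position 10.
Flip bit 10: corrected codeword = 001111011010010
Data bits at positions 3,5,6,7,9,10,11,12,13,14,15: 11101010010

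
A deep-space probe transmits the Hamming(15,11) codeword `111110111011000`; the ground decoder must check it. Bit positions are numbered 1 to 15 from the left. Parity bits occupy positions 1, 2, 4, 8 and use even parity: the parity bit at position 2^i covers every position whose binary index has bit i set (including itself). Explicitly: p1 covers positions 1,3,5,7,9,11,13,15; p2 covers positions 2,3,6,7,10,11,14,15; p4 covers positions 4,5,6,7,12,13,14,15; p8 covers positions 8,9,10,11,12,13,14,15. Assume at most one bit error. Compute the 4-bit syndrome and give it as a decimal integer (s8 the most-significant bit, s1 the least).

s1: b1⊕b3⊕b5⊕b7⊕b9⊕b11⊕b13⊕b15 = 1⊕1⊕1⊕1⊕1⊕1⊕0⊕0 = 0
s2: b2⊕b3⊕b6⊕b7⊕b10⊕b11⊕b14⊕b15 = 1⊕1⊕0⊕1⊕0⊕1⊕0⊕0 = 0
s4: b4⊕b5⊕b6⊕b7⊕b12⊕b13⊕b14⊕b15 = 1⊕1⊕0⊕1⊕1⊕0⊕0⊕0 = 0
s8: b8⊕b9⊕b10⊕b11⊕b12⊕b13⊕b14⊕b15 = 1⊕1⊕0⊕1⊕1⊕0⊕0⊕0 = 0
Syndrome (s8...s1) = 0000 → position 0 (no error).

0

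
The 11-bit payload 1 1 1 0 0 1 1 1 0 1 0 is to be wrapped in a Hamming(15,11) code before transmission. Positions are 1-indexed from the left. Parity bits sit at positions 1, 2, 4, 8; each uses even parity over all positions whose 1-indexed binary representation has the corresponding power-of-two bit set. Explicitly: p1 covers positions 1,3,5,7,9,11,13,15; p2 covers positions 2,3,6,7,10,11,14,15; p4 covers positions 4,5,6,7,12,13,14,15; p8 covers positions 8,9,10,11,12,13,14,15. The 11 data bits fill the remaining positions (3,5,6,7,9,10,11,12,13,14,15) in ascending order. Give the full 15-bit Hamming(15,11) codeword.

Place data bits at non-power-of-two positions: b3=1, b5=1, b6=1, b7=0, b9=0, b10=1, b11=1, b12=1, b13=0, b14=1, b15=0.
p1 = XOR of data positions {3,5,7,9,11,13,15} = 1⊕1⊕0⊕0⊕1⊕0⊕0 = 1
p2 = XOR of data positions {3,6,7,10,11,14,15} = 1⊕1⊕0⊕1⊕1⊕1⊕0 = 1
p4 = XOR of data positions {5,6,7,12,13,14,15} = 1⊕1⊕0⊕1⊕0⊕1⊕0 = 0
p8 = XOR of data positions {9,10,11,12,13,14,15} = 0⊕1⊕1⊕1⊕0⊕1⊕0 = 0
Codeword b1..b15 = 111011000111010

111011000111010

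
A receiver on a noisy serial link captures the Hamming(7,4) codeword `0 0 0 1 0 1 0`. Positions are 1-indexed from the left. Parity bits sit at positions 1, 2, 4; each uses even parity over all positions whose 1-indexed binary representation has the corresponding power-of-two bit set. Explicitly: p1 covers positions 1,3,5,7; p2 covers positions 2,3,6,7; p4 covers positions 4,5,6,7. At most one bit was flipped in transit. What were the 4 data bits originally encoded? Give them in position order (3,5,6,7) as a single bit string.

0010

s1: b1⊕b3⊕b5⊕b7 = 0⊕0⊕0⊕0 = 0
s2: b2⊕b3⊕b6⊕b7 = 0⊕0⊕1⊕0 = 1
s4: b4⊕b5⊕b6⊕b7 = 1⊕0⊕1⊕0 = 0
Syndrome (s4...s1) = 010 → position 2.
Flip bit 2: corrected codeword = 0101010
Data bits at positions 3,5,6,7: 0010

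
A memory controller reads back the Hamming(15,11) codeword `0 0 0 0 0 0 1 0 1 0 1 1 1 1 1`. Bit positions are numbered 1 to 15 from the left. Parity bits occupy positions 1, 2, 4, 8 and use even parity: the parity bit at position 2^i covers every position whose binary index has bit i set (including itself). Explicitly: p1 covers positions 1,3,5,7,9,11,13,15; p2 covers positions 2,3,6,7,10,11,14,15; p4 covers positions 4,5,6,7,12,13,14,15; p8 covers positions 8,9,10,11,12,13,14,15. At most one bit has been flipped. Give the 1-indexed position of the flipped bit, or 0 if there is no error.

s1: b1⊕b3⊕b5⊕b7⊕b9⊕b11⊕b13⊕b15 = 0⊕0⊕0⊕1⊕1⊕1⊕1⊕1 = 1
s2: b2⊕b3⊕b6⊕b7⊕b10⊕b11⊕b14⊕b15 = 0⊕0⊕0⊕1⊕0⊕1⊕1⊕1 = 0
s4: b4⊕b5⊕b6⊕b7⊕b12⊕b13⊕b14⊕b15 = 0⊕0⊕0⊕1⊕1⊕1⊕1⊕1 = 1
s8: b8⊕b9⊕b10⊕b11⊕b12⊕b13⊕b14⊕b15 = 0⊕1⊕0⊕1⊕1⊕1⊕1⊕1 = 0
Syndrome (s8...s1) = 0101 → position 5.

5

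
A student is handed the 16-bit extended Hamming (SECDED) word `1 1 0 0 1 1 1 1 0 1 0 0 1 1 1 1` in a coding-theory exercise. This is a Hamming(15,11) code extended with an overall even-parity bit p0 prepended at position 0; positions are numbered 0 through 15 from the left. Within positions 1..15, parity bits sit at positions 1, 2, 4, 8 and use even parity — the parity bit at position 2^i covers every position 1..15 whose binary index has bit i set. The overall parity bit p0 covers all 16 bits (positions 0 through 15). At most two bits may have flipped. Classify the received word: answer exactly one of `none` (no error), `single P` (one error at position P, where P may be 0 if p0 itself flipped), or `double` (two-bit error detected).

s1: b1⊕b3⊕b5⊕b7⊕b9⊕b11⊕b13⊕b15 = 1⊕0⊕1⊕1⊕1⊕0⊕1⊕1 = 0
s2: b2⊕b3⊕b6⊕b7⊕b10⊕b11⊕b14⊕b15 = 0⊕0⊕1⊕1⊕0⊕0⊕1⊕1 = 0
s4: b4⊕b5⊕b6⊕b7⊕b12⊕b13⊕b14⊕b15 = 1⊕1⊕1⊕1⊕1⊕1⊕1⊕1 = 0
s8: b8⊕b9⊕b10⊕b11⊕b12⊕b13⊕b14⊕b15 = 0⊕1⊕0⊕0⊕1⊕1⊕1⊕1 = 1
Syndrome (s8...s1) = 1000 → position 8.
Overall parity (XOR of all 16 bits, including p0): 1⊕1⊕0⊕0⊕1⊕1⊕1⊕1⊕0⊕1⊕0⊕0⊕1⊕1⊕1⊕1 = 1
Overall=1, syndrome position=8 → single-bit error at position 8.

single 8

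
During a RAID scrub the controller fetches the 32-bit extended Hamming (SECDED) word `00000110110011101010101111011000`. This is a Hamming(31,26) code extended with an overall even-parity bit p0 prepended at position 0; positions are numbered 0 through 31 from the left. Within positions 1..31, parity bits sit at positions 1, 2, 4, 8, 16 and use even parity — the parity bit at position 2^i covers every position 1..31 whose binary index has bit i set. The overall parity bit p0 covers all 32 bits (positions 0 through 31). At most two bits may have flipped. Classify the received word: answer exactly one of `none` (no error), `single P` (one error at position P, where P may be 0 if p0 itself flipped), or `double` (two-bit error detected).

s1: b1⊕b3⊕b5⊕b7⊕b9⊕b11⊕b13⊕b15⊕b17⊕b19⊕b21⊕b23⊕b25⊕b27⊕b29⊕b31 = 0⊕0⊕1⊕0⊕1⊕0⊕1⊕0⊕0⊕0⊕0⊕1⊕1⊕1⊕0⊕0 = 0
s2: b2⊕b3⊕b6⊕b7⊕b10⊕b11⊕b14⊕b15⊕b18⊕b19⊕b22⊕b23⊕b26⊕b27⊕b30⊕b31 = 0⊕0⊕1⊕0⊕0⊕0⊕1⊕0⊕1⊕0⊕1⊕1⊕0⊕1⊕0⊕0 = 0
s4: b4⊕b5⊕b6⊕b7⊕b12⊕b13⊕b14⊕b15⊕b20⊕b21⊕b22⊕b23⊕b28⊕b29⊕b30⊕b31 = 0⊕1⊕1⊕0⊕1⊕1⊕1⊕0⊕1⊕0⊕1⊕1⊕1⊕0⊕0⊕0 = 1
s8: b8⊕b9⊕b10⊕b11⊕b12⊕b13⊕b14⊕b15⊕b24⊕b25⊕b26⊕b27⊕b28⊕b29⊕b30⊕b31 = 1⊕1⊕0⊕0⊕1⊕1⊕1⊕0⊕1⊕1⊕0⊕1⊕1⊕0⊕0⊕0 = 1
s16: b16⊕b17⊕b18⊕b19⊕b20⊕b21⊕b22⊕b23⊕b24⊕b25⊕b26⊕b27⊕b28⊕b29⊕b30⊕b31 = 1⊕0⊕1⊕0⊕1⊕0⊕1⊕1⊕1⊕1⊕0⊕1⊕1⊕0⊕0⊕0 = 1
Syndrome (s16...s1) = 11100 → position 28.
Overall parity (XOR of all 32 bits, including p0): 0⊕0⊕0⊕0⊕0⊕1⊕1⊕0⊕1⊕1⊕0⊕0⊕1⊕1⊕1⊕0⊕1⊕0⊕1⊕0⊕1⊕0⊕1⊕1⊕1⊕1⊕0⊕1⊕1⊕0⊕0⊕0 = 0
Overall=0, syndrome position=28 → double-bit error detected (uncorrectable).

double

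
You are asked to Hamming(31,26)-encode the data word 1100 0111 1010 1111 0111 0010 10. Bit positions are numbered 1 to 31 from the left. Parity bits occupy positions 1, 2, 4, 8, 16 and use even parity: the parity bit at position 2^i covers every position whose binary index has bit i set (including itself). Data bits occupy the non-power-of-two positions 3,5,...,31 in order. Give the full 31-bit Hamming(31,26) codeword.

1011100101111011011110111001010

Place data bits at non-power-of-two positions: b3=1, b5=1, b6=0, b7=0, b9=0, b10=1, b11=1, b12=1, b13=1, b14=0, b15=1, b17=0, b18=1, b19=1, b20=1, b21=1, b22=0, b23=1, b24=1, b25=1, b26=0, b27=0, b28=1, b29=0, b30=1, b31=0.
p1 = XOR of data positions {3,5,7,9,11,13,15,17,19,21,23,25,27,29,31} = 1⊕1⊕0⊕0⊕1⊕1⊕1⊕0⊕1⊕1⊕1⊕1⊕0⊕0⊕0 = 1
p2 = XOR of data positions {3,6,7,10,11,14,15,18,19,22,23,26,27,30,31} = 1⊕0⊕0⊕1⊕1⊕0⊕1⊕1⊕1⊕0⊕1⊕0⊕0⊕1⊕0 = 0
p4 = XOR of data positions {5,6,7,12,13,14,15,20,21,22,23,28,29,30,31} = 1⊕0⊕0⊕1⊕1⊕0⊕1⊕1⊕1⊕0⊕1⊕1⊕0⊕1⊕0 = 1
p8 = XOR of data positions {9,10,11,12,13,14,15,24,25,26,27,28,29,30,31} = 0⊕1⊕1⊕1⊕1⊕0⊕1⊕1⊕1⊕0⊕0⊕1⊕0⊕1⊕0 = 1
p16 = XOR of data positions {17,18,19,20,21,22,23,24,25,26,27,28,29,30,31} = 0⊕1⊕1⊕1⊕1⊕0⊕1⊕1⊕1⊕0⊕0⊕1⊕0⊕1⊕0 = 1
Codeword b1..b31 = 1011100101111011011110111001010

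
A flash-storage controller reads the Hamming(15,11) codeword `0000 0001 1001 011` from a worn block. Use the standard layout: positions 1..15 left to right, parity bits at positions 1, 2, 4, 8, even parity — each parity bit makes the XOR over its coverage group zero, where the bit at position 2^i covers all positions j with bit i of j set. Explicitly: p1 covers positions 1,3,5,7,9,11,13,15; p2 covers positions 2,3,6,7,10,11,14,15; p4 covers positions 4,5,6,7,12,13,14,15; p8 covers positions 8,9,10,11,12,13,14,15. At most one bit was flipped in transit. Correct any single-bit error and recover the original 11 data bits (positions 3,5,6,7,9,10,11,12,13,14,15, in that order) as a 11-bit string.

00001000011

s1: b1⊕b3⊕b5⊕b7⊕b9⊕b11⊕b13⊕b15 = 0⊕0⊕0⊕0⊕1⊕0⊕0⊕1 = 0
s2: b2⊕b3⊕b6⊕b7⊕b10⊕b11⊕b14⊕b15 = 0⊕0⊕0⊕0⊕0⊕0⊕1⊕1 = 0
s4: b4⊕b5⊕b6⊕b7⊕b12⊕b13⊕b14⊕b15 = 0⊕0⊕0⊕0⊕1⊕0⊕1⊕1 = 1
s8: b8⊕b9⊕b10⊕b11⊕b12⊕b13⊕b14⊕b15 = 1⊕1⊕0⊕0⊕1⊕0⊕1⊕1 = 1
Syndrome (s8...s1) = 1100 → position 12.
Flip bit 12: corrected codeword = 000000011000011
Data bits at positions 3,5,6,7,9,10,11,12,13,14,15: 00001000011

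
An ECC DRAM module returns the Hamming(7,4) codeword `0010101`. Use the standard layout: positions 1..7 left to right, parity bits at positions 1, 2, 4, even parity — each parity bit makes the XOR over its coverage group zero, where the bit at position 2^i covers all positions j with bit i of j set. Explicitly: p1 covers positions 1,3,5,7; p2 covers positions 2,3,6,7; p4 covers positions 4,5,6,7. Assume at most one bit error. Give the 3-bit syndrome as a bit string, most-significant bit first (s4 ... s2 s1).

s1: b1⊕b3⊕b5⊕b7 = 0⊕1⊕1⊕1 = 1
s2: b2⊕b3⊕b6⊕b7 = 0⊕1⊕0⊕1 = 0
s4: b4⊕b5⊕b6⊕b7 = 0⊕1⊕0⊕1 = 0
Syndrome (s4...s1) = 001 → position 1.

001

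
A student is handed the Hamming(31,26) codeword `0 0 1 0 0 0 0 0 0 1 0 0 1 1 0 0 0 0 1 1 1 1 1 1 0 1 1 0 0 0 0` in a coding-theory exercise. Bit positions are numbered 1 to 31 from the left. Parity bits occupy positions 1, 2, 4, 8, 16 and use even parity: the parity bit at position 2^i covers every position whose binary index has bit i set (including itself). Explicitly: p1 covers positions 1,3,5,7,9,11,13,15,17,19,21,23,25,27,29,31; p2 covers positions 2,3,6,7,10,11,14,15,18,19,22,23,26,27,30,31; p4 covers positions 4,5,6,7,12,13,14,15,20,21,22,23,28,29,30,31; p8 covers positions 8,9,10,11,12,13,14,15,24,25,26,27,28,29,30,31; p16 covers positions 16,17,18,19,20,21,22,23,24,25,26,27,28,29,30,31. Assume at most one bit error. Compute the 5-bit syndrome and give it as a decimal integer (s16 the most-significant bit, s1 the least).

s1: b1⊕b3⊕b5⊕b7⊕b9⊕b11⊕b13⊕b15⊕b17⊕b19⊕b21⊕b23⊕b25⊕b27⊕b29⊕b31 = 0⊕1⊕0⊕0⊕0⊕0⊕1⊕0⊕0⊕1⊕1⊕1⊕0⊕1⊕0⊕0 = 0
s2: b2⊕b3⊕b6⊕b7⊕b10⊕b11⊕b14⊕b15⊕b18⊕b19⊕b22⊕b23⊕b26⊕b27⊕b30⊕b31 = 0⊕1⊕0⊕0⊕1⊕0⊕1⊕0⊕0⊕1⊕1⊕1⊕1⊕1⊕0⊕0 = 0
s4: b4⊕b5⊕b6⊕b7⊕b12⊕b13⊕b14⊕b15⊕b20⊕b21⊕b22⊕b23⊕b28⊕b29⊕b30⊕b31 = 0⊕0⊕0⊕0⊕0⊕1⊕1⊕0⊕1⊕1⊕1⊕1⊕0⊕0⊕0⊕0 = 0
s8: b8⊕b9⊕b10⊕b11⊕b12⊕b13⊕b14⊕b15⊕b24⊕b25⊕b26⊕b27⊕b28⊕b29⊕b30⊕b31 = 0⊕0⊕1⊕0⊕0⊕1⊕1⊕0⊕1⊕0⊕1⊕1⊕0⊕0⊕0⊕0 = 0
s16: b16⊕b17⊕b18⊕b19⊕b20⊕b21⊕b22⊕b23⊕b24⊕b25⊕b26⊕b27⊕b28⊕b29⊕b30⊕b31 = 0⊕0⊕0⊕1⊕1⊕1⊕1⊕1⊕1⊕0⊕1⊕1⊕0⊕0⊕0⊕0 = 0
Syndrome (s16...s1) = 00000 → position 0 (no error).

0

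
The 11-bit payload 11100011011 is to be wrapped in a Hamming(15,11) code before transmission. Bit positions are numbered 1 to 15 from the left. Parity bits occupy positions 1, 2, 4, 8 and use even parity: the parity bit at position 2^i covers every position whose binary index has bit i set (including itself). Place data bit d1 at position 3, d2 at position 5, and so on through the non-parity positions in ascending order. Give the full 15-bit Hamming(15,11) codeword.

011111000011011

Place data bits at non-power-of-two positions: b3=1, b5=1, b6=1, b7=0, b9=0, b10=0, b11=1, b12=1, b13=0, b14=1, b15=1.
p1 = XOR of data positions {3,5,7,9,11,13,15} = 1⊕1⊕0⊕0⊕1⊕0⊕1 = 0
p2 = XOR of data positions {3,6,7,10,11,14,15} = 1⊕1⊕0⊕0⊕1⊕1⊕1 = 1
p4 = XOR of data positions {5,6,7,12,13,14,15} = 1⊕1⊕0⊕1⊕0⊕1⊕1 = 1
p8 = XOR of data positions {9,10,11,12,13,14,15} = 0⊕0⊕1⊕1⊕0⊕1⊕1 = 0
Codeword b1..b15 = 011111000011011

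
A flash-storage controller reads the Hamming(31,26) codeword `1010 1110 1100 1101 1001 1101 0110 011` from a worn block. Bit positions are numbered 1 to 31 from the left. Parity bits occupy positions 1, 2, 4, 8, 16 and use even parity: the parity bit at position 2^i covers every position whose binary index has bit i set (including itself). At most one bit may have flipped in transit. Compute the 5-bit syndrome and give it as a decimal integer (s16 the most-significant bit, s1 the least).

s1: b1⊕b3⊕b5⊕b7⊕b9⊕b11⊕b13⊕b15⊕b17⊕b19⊕b21⊕b23⊕b25⊕b27⊕b29⊕b31 = 1⊕1⊕1⊕1⊕1⊕0⊕1⊕0⊕1⊕0⊕1⊕0⊕0⊕1⊕0⊕1 = 0
s2: b2⊕b3⊕b6⊕b7⊕b10⊕b11⊕b14⊕b15⊕b18⊕b19⊕b22⊕b23⊕b26⊕b27⊕b30⊕b31 = 0⊕1⊕1⊕1⊕1⊕0⊕1⊕0⊕0⊕0⊕1⊕0⊕1⊕1⊕1⊕1 = 0
s4: b4⊕b5⊕b6⊕b7⊕b12⊕b13⊕b14⊕b15⊕b20⊕b21⊕b22⊕b23⊕b28⊕b29⊕b30⊕b31 = 0⊕1⊕1⊕1⊕0⊕1⊕1⊕0⊕1⊕1⊕1⊕0⊕0⊕0⊕1⊕1 = 0
s8: b8⊕b9⊕b10⊕b11⊕b12⊕b13⊕b14⊕b15⊕b24⊕b25⊕b26⊕b27⊕b28⊕b29⊕b30⊕b31 = 0⊕1⊕1⊕0⊕0⊕1⊕1⊕0⊕1⊕0⊕1⊕1⊕0⊕0⊕1⊕1 = 1
s16: b16⊕b17⊕b18⊕b19⊕b20⊕b21⊕b22⊕b23⊕b24⊕b25⊕b26⊕b27⊕b28⊕b29⊕b30⊕b31 = 1⊕1⊕0⊕0⊕1⊕1⊕1⊕0⊕1⊕0⊕1⊕1⊕0⊕0⊕1⊕1 = 0
Syndrome (s16...s1) = 01000 → position 8.

8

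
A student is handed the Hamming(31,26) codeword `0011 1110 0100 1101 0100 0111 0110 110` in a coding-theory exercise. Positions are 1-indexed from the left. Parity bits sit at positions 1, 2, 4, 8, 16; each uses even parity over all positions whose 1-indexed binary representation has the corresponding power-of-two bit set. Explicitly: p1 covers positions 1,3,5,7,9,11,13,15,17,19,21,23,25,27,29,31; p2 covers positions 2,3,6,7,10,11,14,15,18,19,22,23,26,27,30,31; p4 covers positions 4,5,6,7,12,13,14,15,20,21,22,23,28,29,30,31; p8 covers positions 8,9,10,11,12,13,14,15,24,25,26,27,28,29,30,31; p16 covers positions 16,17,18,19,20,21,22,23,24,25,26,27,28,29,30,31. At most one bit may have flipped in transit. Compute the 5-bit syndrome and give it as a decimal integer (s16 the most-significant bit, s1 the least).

s1: b1⊕b3⊕b5⊕b7⊕b9⊕b11⊕b13⊕b15⊕b17⊕b19⊕b21⊕b23⊕b25⊕b27⊕b29⊕b31 = 0⊕1⊕1⊕1⊕0⊕0⊕1⊕0⊕0⊕0⊕0⊕1⊕0⊕1⊕1⊕0 = 1
s2: b2⊕b3⊕b6⊕b7⊕b10⊕b11⊕b14⊕b15⊕b18⊕b19⊕b22⊕b23⊕b26⊕b27⊕b30⊕b31 = 0⊕1⊕1⊕1⊕1⊕0⊕1⊕0⊕1⊕0⊕1⊕1⊕1⊕1⊕1⊕0 = 1
s4: b4⊕b5⊕b6⊕b7⊕b12⊕b13⊕b14⊕b15⊕b20⊕b21⊕b22⊕b23⊕b28⊕b29⊕b30⊕b31 = 1⊕1⊕1⊕1⊕0⊕1⊕1⊕0⊕0⊕0⊕1⊕1⊕0⊕1⊕1⊕0 = 0
s8: b8⊕b9⊕b10⊕b11⊕b12⊕b13⊕b14⊕b15⊕b24⊕b25⊕b26⊕b27⊕b28⊕b29⊕b30⊕b31 = 0⊕0⊕1⊕0⊕0⊕1⊕1⊕0⊕1⊕0⊕1⊕1⊕0⊕1⊕1⊕0 = 0
s16: b16⊕b17⊕b18⊕b19⊕b20⊕b21⊕b22⊕b23⊕b24⊕b25⊕b26⊕b27⊕b28⊕b29⊕b30⊕b31 = 1⊕0⊕1⊕0⊕0⊕0⊕1⊕1⊕1⊕0⊕1⊕1⊕0⊕1⊕1⊕0 = 1
Syndrome (s16...s1) = 10011 → position 19.

19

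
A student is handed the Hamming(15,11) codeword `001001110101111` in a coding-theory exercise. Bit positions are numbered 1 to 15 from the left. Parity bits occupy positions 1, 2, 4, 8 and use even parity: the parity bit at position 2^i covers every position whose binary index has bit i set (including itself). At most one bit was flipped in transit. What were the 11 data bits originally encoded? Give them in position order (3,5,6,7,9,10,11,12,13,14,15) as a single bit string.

10110101111

s1: b1⊕b3⊕b5⊕b7⊕b9⊕b11⊕b13⊕b15 = 0⊕1⊕0⊕1⊕0⊕0⊕1⊕1 = 0
s2: b2⊕b3⊕b6⊕b7⊕b10⊕b11⊕b14⊕b15 = 0⊕1⊕1⊕1⊕1⊕0⊕1⊕1 = 0
s4: b4⊕b5⊕b6⊕b7⊕b12⊕b13⊕b14⊕b15 = 0⊕0⊕1⊕1⊕1⊕1⊕1⊕1 = 0
s8: b8⊕b9⊕b10⊕b11⊕b12⊕b13⊕b14⊕b15 = 1⊕0⊕1⊕0⊕1⊕1⊕1⊕1 = 0
Syndrome (s8...s1) = 0000 → position 0 (no error).
No correction needed.
Data bits at positions 3,5,6,7,9,10,11,12,13,14,15: 10110101111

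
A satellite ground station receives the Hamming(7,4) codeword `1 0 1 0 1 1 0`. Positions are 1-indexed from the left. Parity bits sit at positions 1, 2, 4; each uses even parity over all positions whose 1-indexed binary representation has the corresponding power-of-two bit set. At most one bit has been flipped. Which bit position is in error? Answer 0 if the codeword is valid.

1

s1: b1⊕b3⊕b5⊕b7 = 1⊕1⊕1⊕0 = 1
s2: b2⊕b3⊕b6⊕b7 = 0⊕1⊕1⊕0 = 0
s4: b4⊕b5⊕b6⊕b7 = 0⊕1⊕1⊕0 = 0
Syndrome (s4...s1) = 001 → position 1.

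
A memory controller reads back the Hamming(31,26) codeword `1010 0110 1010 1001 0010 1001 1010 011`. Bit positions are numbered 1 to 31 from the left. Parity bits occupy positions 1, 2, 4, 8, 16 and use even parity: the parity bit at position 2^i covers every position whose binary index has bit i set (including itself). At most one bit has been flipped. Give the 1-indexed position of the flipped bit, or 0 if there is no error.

s1: b1⊕b3⊕b5⊕b7⊕b9⊕b11⊕b13⊕b15⊕b17⊕b19⊕b21⊕b23⊕b25⊕b27⊕b29⊕b31 = 1⊕1⊕0⊕1⊕1⊕1⊕1⊕0⊕0⊕1⊕1⊕0⊕1⊕1⊕0⊕1 = 1
s2: b2⊕b3⊕b6⊕b7⊕b10⊕b11⊕b14⊕b15⊕b18⊕b19⊕b22⊕b23⊕b26⊕b27⊕b30⊕b31 = 0⊕1⊕1⊕1⊕0⊕1⊕0⊕0⊕0⊕1⊕0⊕0⊕0⊕1⊕1⊕1 = 0
s4: b4⊕b5⊕b6⊕b7⊕b12⊕b13⊕b14⊕b15⊕b20⊕b21⊕b22⊕b23⊕b28⊕b29⊕b30⊕b31 = 0⊕0⊕1⊕1⊕0⊕1⊕0⊕0⊕0⊕1⊕0⊕0⊕0⊕0⊕1⊕1 = 0
s8: b8⊕b9⊕b10⊕b11⊕b12⊕b13⊕b14⊕b15⊕b24⊕b25⊕b26⊕b27⊕b28⊕b29⊕b30⊕b31 = 0⊕1⊕0⊕1⊕0⊕1⊕0⊕0⊕1⊕1⊕0⊕1⊕0⊕0⊕1⊕1 = 0
s16: b16⊕b17⊕b18⊕b19⊕b20⊕b21⊕b22⊕b23⊕b24⊕b25⊕b26⊕b27⊕b28⊕b29⊕b30⊕b31 = 1⊕0⊕0⊕1⊕0⊕1⊕0⊕0⊕1⊕1⊕0⊕1⊕0⊕0⊕1⊕1 = 0
Syndrome (s16...s1) = 00001 → position 1.

1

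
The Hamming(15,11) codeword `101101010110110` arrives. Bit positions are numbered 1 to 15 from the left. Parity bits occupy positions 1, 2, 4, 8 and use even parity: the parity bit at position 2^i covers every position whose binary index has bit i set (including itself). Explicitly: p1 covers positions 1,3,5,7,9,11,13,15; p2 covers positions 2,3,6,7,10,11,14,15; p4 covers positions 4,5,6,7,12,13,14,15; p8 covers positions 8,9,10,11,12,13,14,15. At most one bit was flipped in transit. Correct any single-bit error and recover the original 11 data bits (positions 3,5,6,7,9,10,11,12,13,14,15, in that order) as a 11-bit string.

10100010110

s1: b1⊕b3⊕b5⊕b7⊕b9⊕b11⊕b13⊕b15 = 1⊕1⊕0⊕0⊕0⊕1⊕1⊕0 = 0
s2: b2⊕b3⊕b6⊕b7⊕b10⊕b11⊕b14⊕b15 = 0⊕1⊕1⊕0⊕1⊕1⊕1⊕0 = 1
s4: b4⊕b5⊕b6⊕b7⊕b12⊕b13⊕b14⊕b15 = 1⊕0⊕1⊕0⊕0⊕1⊕1⊕0 = 0
s8: b8⊕b9⊕b10⊕b11⊕b12⊕b13⊕b14⊕b15 = 1⊕0⊕1⊕1⊕0⊕1⊕1⊕0 = 1
Syndrome (s8...s1) = 1010 → position 10.
Flip bit 10: corrected codeword = 101101010010110
Data bits at positions 3,5,6,7,9,10,11,12,13,14,15: 10100010110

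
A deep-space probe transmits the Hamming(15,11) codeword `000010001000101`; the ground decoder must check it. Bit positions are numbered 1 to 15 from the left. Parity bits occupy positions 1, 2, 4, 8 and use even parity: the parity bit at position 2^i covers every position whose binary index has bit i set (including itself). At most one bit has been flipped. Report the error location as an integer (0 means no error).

14

s1: b1⊕b3⊕b5⊕b7⊕b9⊕b11⊕b13⊕b15 = 0⊕0⊕1⊕0⊕1⊕0⊕1⊕1 = 0
s2: b2⊕b3⊕b6⊕b7⊕b10⊕b11⊕b14⊕b15 = 0⊕0⊕0⊕0⊕0⊕0⊕0⊕1 = 1
s4: b4⊕b5⊕b6⊕b7⊕b12⊕b13⊕b14⊕b15 = 0⊕1⊕0⊕0⊕0⊕1⊕0⊕1 = 1
s8: b8⊕b9⊕b10⊕b11⊕b12⊕b13⊕b14⊕b15 = 0⊕1⊕0⊕0⊕0⊕1⊕0⊕1 = 1
Syndrome (s8...s1) = 1110 → position 14.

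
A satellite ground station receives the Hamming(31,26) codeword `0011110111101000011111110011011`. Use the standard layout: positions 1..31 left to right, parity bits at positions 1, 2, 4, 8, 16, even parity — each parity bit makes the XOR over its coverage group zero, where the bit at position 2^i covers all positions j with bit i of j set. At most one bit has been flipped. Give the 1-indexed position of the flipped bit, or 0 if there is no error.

s1: b1⊕b3⊕b5⊕b7⊕b9⊕b11⊕b13⊕b15⊕b17⊕b19⊕b21⊕b23⊕b25⊕b27⊕b29⊕b31 = 0⊕1⊕1⊕0⊕1⊕1⊕1⊕0⊕0⊕1⊕1⊕1⊕0⊕1⊕0⊕1 = 0
s2: b2⊕b3⊕b6⊕b7⊕b10⊕b11⊕b14⊕b15⊕b18⊕b19⊕b22⊕b23⊕b26⊕b27⊕b30⊕b31 = 0⊕1⊕1⊕0⊕1⊕1⊕0⊕0⊕1⊕1⊕1⊕1⊕0⊕1⊕1⊕1 = 1
s4: b4⊕b5⊕b6⊕b7⊕b12⊕b13⊕b14⊕b15⊕b20⊕b21⊕b22⊕b23⊕b28⊕b29⊕b30⊕b31 = 1⊕1⊕1⊕0⊕0⊕1⊕0⊕0⊕1⊕1⊕1⊕1⊕1⊕0⊕1⊕1 = 1
s8: b8⊕b9⊕b10⊕b11⊕b12⊕b13⊕b14⊕b15⊕b24⊕b25⊕b26⊕b27⊕b28⊕b29⊕b30⊕b31 = 1⊕1⊕1⊕1⊕0⊕1⊕0⊕0⊕1⊕0⊕0⊕1⊕1⊕0⊕1⊕1 = 0
s16: b16⊕b17⊕b18⊕b19⊕b20⊕b21⊕b22⊕b23⊕b24⊕b25⊕b26⊕b27⊕b28⊕b29⊕b30⊕b31 = 0⊕0⊕1⊕1⊕1⊕1⊕1⊕1⊕1⊕0⊕0⊕1⊕1⊕0⊕1⊕1 = 1
Syndrome (s16...s1) = 10110 → position 22.

22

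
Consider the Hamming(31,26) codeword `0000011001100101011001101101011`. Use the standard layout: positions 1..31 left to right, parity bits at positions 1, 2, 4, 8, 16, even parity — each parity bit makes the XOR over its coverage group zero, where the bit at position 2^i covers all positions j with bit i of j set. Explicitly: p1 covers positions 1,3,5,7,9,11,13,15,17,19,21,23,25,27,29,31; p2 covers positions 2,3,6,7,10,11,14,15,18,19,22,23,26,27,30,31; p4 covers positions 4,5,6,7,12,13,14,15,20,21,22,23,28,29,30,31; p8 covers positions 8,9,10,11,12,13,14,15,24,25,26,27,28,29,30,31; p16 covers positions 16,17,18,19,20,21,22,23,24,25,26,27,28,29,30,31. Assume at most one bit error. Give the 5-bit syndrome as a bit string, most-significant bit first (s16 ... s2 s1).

s1: b1⊕b3⊕b5⊕b7⊕b9⊕b11⊕b13⊕b15⊕b17⊕b19⊕b21⊕b23⊕b25⊕b27⊕b29⊕b31 = 0⊕0⊕0⊕1⊕0⊕1⊕0⊕0⊕0⊕1⊕0⊕1⊕1⊕0⊕0⊕1 = 0
s2: b2⊕b3⊕b6⊕b7⊕b10⊕b11⊕b14⊕b15⊕b18⊕b19⊕b22⊕b23⊕b26⊕b27⊕b30⊕b31 = 0⊕0⊕1⊕1⊕1⊕1⊕1⊕0⊕1⊕1⊕1⊕1⊕1⊕0⊕1⊕1 = 0
s4: b4⊕b5⊕b6⊕b7⊕b12⊕b13⊕b14⊕b15⊕b20⊕b21⊕b22⊕b23⊕b28⊕b29⊕b30⊕b31 = 0⊕0⊕1⊕1⊕0⊕0⊕1⊕0⊕0⊕0⊕1⊕1⊕1⊕0⊕1⊕1 = 0
s8: b8⊕b9⊕b10⊕b11⊕b12⊕b13⊕b14⊕b15⊕b24⊕b25⊕b26⊕b27⊕b28⊕b29⊕b30⊕b31 = 0⊕0⊕1⊕1⊕0⊕0⊕1⊕0⊕0⊕1⊕1⊕0⊕1⊕0⊕1⊕1 = 0
s16: b16⊕b17⊕b18⊕b19⊕b20⊕b21⊕b22⊕b23⊕b24⊕b25⊕b26⊕b27⊕b28⊕b29⊕b30⊕b31 = 1⊕0⊕1⊕1⊕0⊕0⊕1⊕1⊕0⊕1⊕1⊕0⊕1⊕0⊕1⊕1 = 0
Syndrome (s16...s1) = 00000 → position 0 (no error).

00000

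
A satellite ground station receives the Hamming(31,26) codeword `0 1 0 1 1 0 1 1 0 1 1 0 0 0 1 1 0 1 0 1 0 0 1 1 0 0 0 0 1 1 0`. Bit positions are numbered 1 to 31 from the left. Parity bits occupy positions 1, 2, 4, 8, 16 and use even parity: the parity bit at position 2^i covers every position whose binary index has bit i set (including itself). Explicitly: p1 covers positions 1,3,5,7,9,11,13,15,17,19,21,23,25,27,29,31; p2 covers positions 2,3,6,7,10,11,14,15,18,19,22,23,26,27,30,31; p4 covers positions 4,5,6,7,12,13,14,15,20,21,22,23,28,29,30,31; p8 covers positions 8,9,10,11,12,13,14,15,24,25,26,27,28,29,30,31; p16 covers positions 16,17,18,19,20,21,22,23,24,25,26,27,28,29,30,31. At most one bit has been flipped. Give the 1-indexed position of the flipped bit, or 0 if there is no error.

s1: b1⊕b3⊕b5⊕b7⊕b9⊕b11⊕b13⊕b15⊕b17⊕b19⊕b21⊕b23⊕b25⊕b27⊕b29⊕b31 = 0⊕0⊕1⊕1⊕0⊕1⊕0⊕1⊕0⊕0⊕0⊕1⊕0⊕0⊕1⊕0 = 0
s2: b2⊕b3⊕b6⊕b7⊕b10⊕b11⊕b14⊕b15⊕b18⊕b19⊕b22⊕b23⊕b26⊕b27⊕b30⊕b31 = 1⊕0⊕0⊕1⊕1⊕1⊕0⊕1⊕1⊕0⊕0⊕1⊕0⊕0⊕1⊕0 = 0
s4: b4⊕b5⊕b6⊕b7⊕b12⊕b13⊕b14⊕b15⊕b20⊕b21⊕b22⊕b23⊕b28⊕b29⊕b30⊕b31 = 1⊕1⊕0⊕1⊕0⊕0⊕0⊕1⊕1⊕0⊕0⊕1⊕0⊕1⊕1⊕0 = 0
s8: b8⊕b9⊕b10⊕b11⊕b12⊕b13⊕b14⊕b15⊕b24⊕b25⊕b26⊕b27⊕b28⊕b29⊕b30⊕b31 = 1⊕0⊕1⊕1⊕0⊕0⊕0⊕1⊕1⊕0⊕0⊕0⊕0⊕1⊕1⊕0 = 1
s16: b16⊕b17⊕b18⊕b19⊕b20⊕b21⊕b22⊕b23⊕b24⊕b25⊕b26⊕b27⊕b28⊕b29⊕b30⊕b31 = 1⊕0⊕1⊕0⊕1⊕0⊕0⊕1⊕1⊕0⊕0⊕0⊕0⊕1⊕1⊕0 = 1
Syndrome (s16...s1) = 11000 → position 24.

24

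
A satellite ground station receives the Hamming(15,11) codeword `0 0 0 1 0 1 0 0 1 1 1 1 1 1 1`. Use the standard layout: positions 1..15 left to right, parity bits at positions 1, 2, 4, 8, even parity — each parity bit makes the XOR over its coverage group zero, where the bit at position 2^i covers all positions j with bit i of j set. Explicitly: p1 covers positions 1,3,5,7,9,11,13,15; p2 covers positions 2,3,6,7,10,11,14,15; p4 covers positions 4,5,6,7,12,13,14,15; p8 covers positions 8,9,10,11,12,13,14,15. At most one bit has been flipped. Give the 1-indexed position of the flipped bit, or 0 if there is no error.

10

s1: b1⊕b3⊕b5⊕b7⊕b9⊕b11⊕b13⊕b15 = 0⊕0⊕0⊕0⊕1⊕1⊕1⊕1 = 0
s2: b2⊕b3⊕b6⊕b7⊕b10⊕b11⊕b14⊕b15 = 0⊕0⊕1⊕0⊕1⊕1⊕1⊕1 = 1
s4: b4⊕b5⊕b6⊕b7⊕b12⊕b13⊕b14⊕b15 = 1⊕0⊕1⊕0⊕1⊕1⊕1⊕1 = 0
s8: b8⊕b9⊕b10⊕b11⊕b12⊕b13⊕b14⊕b15 = 0⊕1⊕1⊕1⊕1⊕1⊕1⊕1 = 1
Syndrome (s8...s1) = 1010 → position 10.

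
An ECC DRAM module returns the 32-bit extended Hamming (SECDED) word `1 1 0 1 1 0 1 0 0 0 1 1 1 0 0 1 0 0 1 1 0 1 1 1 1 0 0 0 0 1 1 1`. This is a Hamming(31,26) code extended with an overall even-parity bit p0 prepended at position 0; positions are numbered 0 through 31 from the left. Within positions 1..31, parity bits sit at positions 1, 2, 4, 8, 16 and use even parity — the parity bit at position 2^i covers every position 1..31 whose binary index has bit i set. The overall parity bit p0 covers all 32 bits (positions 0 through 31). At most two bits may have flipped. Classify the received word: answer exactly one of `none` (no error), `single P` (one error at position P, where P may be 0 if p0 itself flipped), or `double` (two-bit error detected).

s1: b1⊕b3⊕b5⊕b7⊕b9⊕b11⊕b13⊕b15⊕b17⊕b19⊕b21⊕b23⊕b25⊕b27⊕b29⊕b31 = 1⊕1⊕0⊕0⊕0⊕1⊕0⊕1⊕0⊕1⊕1⊕1⊕0⊕0⊕1⊕1 = 1
s2: b2⊕b3⊕b6⊕b7⊕b10⊕b11⊕b14⊕b15⊕b18⊕b19⊕b22⊕b23⊕b26⊕b27⊕b30⊕b31 = 0⊕1⊕1⊕0⊕1⊕1⊕0⊕1⊕1⊕1⊕1⊕1⊕0⊕0⊕1⊕1 = 1
s4: b4⊕b5⊕b6⊕b7⊕b12⊕b13⊕b14⊕b15⊕b20⊕b21⊕b22⊕b23⊕b28⊕b29⊕b30⊕b31 = 1⊕0⊕1⊕0⊕1⊕0⊕0⊕1⊕0⊕1⊕1⊕1⊕0⊕1⊕1⊕1 = 0
s8: b8⊕b9⊕b10⊕b11⊕b12⊕b13⊕b14⊕b15⊕b24⊕b25⊕b26⊕b27⊕b28⊕b29⊕b30⊕b31 = 0⊕0⊕1⊕1⊕1⊕0⊕0⊕1⊕1⊕0⊕0⊕0⊕0⊕1⊕1⊕1 = 0
s16: b16⊕b17⊕b18⊕b19⊕b20⊕b21⊕b22⊕b23⊕b24⊕b25⊕b26⊕b27⊕b28⊕b29⊕b30⊕b31 = 0⊕0⊕1⊕1⊕0⊕1⊕1⊕1⊕1⊕0⊕0⊕0⊕0⊕1⊕1⊕1 = 1
Syndrome (s16...s1) = 10011 → position 19.
Overall parity (XOR of all 32 bits, including p0): 1⊕1⊕0⊕1⊕1⊕0⊕1⊕0⊕0⊕0⊕1⊕1⊕1⊕0⊕0⊕1⊕0⊕0⊕1⊕1⊕0⊕1⊕1⊕1⊕1⊕0⊕0⊕0⊕0⊕1⊕1⊕1 = 0
Overall=0, syndrome position=19 → double-bit error detected (uncorrectable).

double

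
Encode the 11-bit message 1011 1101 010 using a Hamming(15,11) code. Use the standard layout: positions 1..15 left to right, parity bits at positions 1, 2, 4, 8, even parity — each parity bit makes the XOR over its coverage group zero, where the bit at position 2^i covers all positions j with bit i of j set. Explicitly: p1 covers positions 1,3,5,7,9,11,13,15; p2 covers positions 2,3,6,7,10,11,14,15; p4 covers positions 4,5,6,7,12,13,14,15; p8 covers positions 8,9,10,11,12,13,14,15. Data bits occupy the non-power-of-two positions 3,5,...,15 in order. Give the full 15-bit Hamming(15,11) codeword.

Place data bits at non-power-of-two positions: b3=1, b5=0, b6=1, b7=1, b9=1, b10=1, b11=0, b12=1, b13=0, b14=1, b15=0.
p1 = XOR of data positions {3,5,7,9,11,13,15} = 1⊕0⊕1⊕1⊕0⊕0⊕0 = 1
p2 = XOR of data positions {3,6,7,10,11,14,15} = 1⊕1⊕1⊕1⊕0⊕1⊕0 = 1
p4 = XOR of data positions {5,6,7,12,13,14,15} = 0⊕1⊕1⊕1⊕0⊕1⊕0 = 0
p8 = XOR of data positions {9,10,11,12,13,14,15} = 1⊕1⊕0⊕1⊕0⊕1⊕0 = 0
Codeword b1..b15 = 111001101101010

111001101101010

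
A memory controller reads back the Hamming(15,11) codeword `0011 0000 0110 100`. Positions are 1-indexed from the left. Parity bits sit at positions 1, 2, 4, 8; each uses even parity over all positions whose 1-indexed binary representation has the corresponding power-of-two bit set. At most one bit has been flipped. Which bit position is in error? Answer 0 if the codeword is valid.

s1: b1⊕b3⊕b5⊕b7⊕b9⊕b11⊕b13⊕b15 = 0⊕1⊕0⊕0⊕0⊕1⊕1⊕0 = 1
s2: b2⊕b3⊕b6⊕b7⊕b10⊕b11⊕b14⊕b15 = 0⊕1⊕0⊕0⊕1⊕1⊕0⊕0 = 1
s4: b4⊕b5⊕b6⊕b7⊕b12⊕b13⊕b14⊕b15 = 1⊕0⊕0⊕0⊕0⊕1⊕0⊕0 = 0
s8: b8⊕b9⊕b10⊕b11⊕b12⊕b13⊕b14⊕b15 = 0⊕0⊕1⊕1⊕0⊕1⊕0⊕0 = 1
Syndrome (s8...s1) = 1011 → position 11.

11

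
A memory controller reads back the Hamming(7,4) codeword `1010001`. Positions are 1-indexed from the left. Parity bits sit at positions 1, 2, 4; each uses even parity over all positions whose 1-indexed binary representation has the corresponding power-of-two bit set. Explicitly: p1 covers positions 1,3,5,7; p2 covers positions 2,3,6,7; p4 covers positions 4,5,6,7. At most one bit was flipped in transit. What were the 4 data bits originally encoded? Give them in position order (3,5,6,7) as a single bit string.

s1: b1⊕b3⊕b5⊕b7 = 1⊕1⊕0⊕1 = 1
s2: b2⊕b3⊕b6⊕b7 = 0⊕1⊕0⊕1 = 0
s4: b4⊕b5⊕b6⊕b7 = 0⊕0⊕0⊕1 = 1
Syndrome (s4...s1) = 101 → position 5.
Flip bit 5: corrected codeword = 1010101
Data bits at positions 3,5,6,7: 1101

1101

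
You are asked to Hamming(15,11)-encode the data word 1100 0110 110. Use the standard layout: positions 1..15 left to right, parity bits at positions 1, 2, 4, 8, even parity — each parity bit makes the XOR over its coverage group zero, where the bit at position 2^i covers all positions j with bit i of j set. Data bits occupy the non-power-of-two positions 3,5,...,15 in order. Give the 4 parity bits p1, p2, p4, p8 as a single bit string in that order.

Place data bits at non-power-of-two positions: b3=1, b5=1, b6=0, b7=0, b9=0, b10=1, b11=1, b12=0, b13=1, b14=1, b15=0.
p1 = XOR of data positions {3,5,7,9,11,13,15} = 1⊕1⊕0⊕0⊕1⊕1⊕0 = 0
p2 = XOR of data positions {3,6,7,10,11,14,15} = 1⊕0⊕0⊕1⊕1⊕1⊕0 = 0
p4 = XOR of data positions {5,6,7,12,13,14,15} = 1⊕0⊕0⊕0⊕1⊕1⊕0 = 1
p8 = XOR of data positions {9,10,11,12,13,14,15} = 0⊕1⊕1⊕0⊕1⊕1⊕0 = 0
Parity bits p1,p2,p4,p8 = 0010

0010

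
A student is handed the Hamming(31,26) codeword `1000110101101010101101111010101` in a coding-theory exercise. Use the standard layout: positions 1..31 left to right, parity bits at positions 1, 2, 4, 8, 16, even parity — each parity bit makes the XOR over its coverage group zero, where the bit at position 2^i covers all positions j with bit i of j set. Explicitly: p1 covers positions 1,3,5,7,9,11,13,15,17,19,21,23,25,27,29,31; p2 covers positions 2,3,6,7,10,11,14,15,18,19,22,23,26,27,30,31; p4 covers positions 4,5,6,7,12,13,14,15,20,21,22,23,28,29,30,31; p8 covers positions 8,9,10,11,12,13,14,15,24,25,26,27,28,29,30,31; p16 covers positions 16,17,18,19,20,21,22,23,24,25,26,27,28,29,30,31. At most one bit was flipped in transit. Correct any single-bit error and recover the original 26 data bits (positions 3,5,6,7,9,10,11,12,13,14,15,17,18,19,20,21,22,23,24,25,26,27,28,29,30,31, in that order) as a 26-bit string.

01000110101101101111010101

s1: b1⊕b3⊕b5⊕b7⊕b9⊕b11⊕b13⊕b15⊕b17⊕b19⊕b21⊕b23⊕b25⊕b27⊕b29⊕b31 = 1⊕0⊕1⊕0⊕0⊕1⊕1⊕1⊕1⊕1⊕0⊕1⊕1⊕1⊕1⊕1 = 0
s2: b2⊕b3⊕b6⊕b7⊕b10⊕b11⊕b14⊕b15⊕b18⊕b19⊕b22⊕b23⊕b26⊕b27⊕b30⊕b31 = 0⊕0⊕1⊕0⊕1⊕1⊕0⊕1⊕0⊕1⊕1⊕1⊕0⊕1⊕0⊕1 = 1
s4: b4⊕b5⊕b6⊕b7⊕b12⊕b13⊕b14⊕b15⊕b20⊕b21⊕b22⊕b23⊕b28⊕b29⊕b30⊕b31 = 0⊕1⊕1⊕0⊕0⊕1⊕0⊕1⊕1⊕0⊕1⊕1⊕0⊕1⊕0⊕1 = 1
s8: b8⊕b9⊕b10⊕b11⊕b12⊕b13⊕b14⊕b15⊕b24⊕b25⊕b26⊕b27⊕b28⊕b29⊕b30⊕b31 = 1⊕0⊕1⊕1⊕0⊕1⊕0⊕1⊕1⊕1⊕0⊕1⊕0⊕1⊕0⊕1 = 0
s16: b16⊕b17⊕b18⊕b19⊕b20⊕b21⊕b22⊕b23⊕b24⊕b25⊕b26⊕b27⊕b28⊕b29⊕b30⊕b31 = 0⊕1⊕0⊕1⊕1⊕0⊕1⊕1⊕1⊕1⊕0⊕1⊕0⊕1⊕0⊕1 = 0
Syndrome (s16...s1) = 00110 → position 6.
Flip bit 6: corrected codeword = 1000100101101010101101111010101
Data bits at positions 3,5,6,7,9,10,11,12,13,14,15,17,18,19,20,21,22,23,24,25,26,27,28,29,30,31: 01000110101101101111010101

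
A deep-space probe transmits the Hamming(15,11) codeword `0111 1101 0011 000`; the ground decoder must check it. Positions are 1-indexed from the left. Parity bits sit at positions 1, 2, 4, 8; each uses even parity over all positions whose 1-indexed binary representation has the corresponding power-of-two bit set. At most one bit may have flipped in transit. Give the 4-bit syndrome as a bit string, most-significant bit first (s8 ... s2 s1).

1001

s1: b1⊕b3⊕b5⊕b7⊕b9⊕b11⊕b13⊕b15 = 0⊕1⊕1⊕0⊕0⊕1⊕0⊕0 = 1
s2: b2⊕b3⊕b6⊕b7⊕b10⊕b11⊕b14⊕b15 = 1⊕1⊕1⊕0⊕0⊕1⊕0⊕0 = 0
s4: b4⊕b5⊕b6⊕b7⊕b12⊕b13⊕b14⊕b15 = 1⊕1⊕1⊕0⊕1⊕0⊕0⊕0 = 0
s8: b8⊕b9⊕b10⊕b11⊕b12⊕b13⊕b14⊕b15 = 1⊕0⊕0⊕1⊕1⊕0⊕0⊕0 = 1
Syndrome (s8...s1) = 1001 → position 9.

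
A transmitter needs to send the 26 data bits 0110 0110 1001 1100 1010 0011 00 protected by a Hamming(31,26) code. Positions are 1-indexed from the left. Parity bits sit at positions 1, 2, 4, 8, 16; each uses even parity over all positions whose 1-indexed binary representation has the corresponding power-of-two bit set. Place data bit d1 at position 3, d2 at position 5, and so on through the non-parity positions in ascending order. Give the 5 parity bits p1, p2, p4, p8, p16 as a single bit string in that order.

00001

Place data bits at non-power-of-two positions: b3=0, b5=1, b6=1, b7=0, b9=0, b10=1, b11=1, b12=0, b13=1, b14=0, b15=0, b17=1, b18=1, b19=1, b20=0, b21=0, b22=1, b23=0, b24=1, b25=0, b26=0, b27=0, b28=1, b29=1, b30=0, b31=0.
p1 = XOR of data positions {3,5,7,9,11,13,15,17,19,21,23,25,27,29,31} = 0⊕1⊕0⊕0⊕1⊕1⊕0⊕1⊕1⊕0⊕0⊕0⊕0⊕1⊕0 = 0
p2 = XOR of data positions {3,6,7,10,11,14,15,18,19,22,23,26,27,30,31} = 0⊕1⊕0⊕1⊕1⊕0⊕0⊕1⊕1⊕1⊕0⊕0⊕0⊕0⊕0 = 0
p4 = XOR of data positions {5,6,7,12,13,14,15,20,21,22,23,28,29,30,31} = 1⊕1⊕0⊕0⊕1⊕0⊕0⊕0⊕0⊕1⊕0⊕1⊕1⊕0⊕0 = 0
p8 = XOR of data positions {9,10,11,12,13,14,15,24,25,26,27,28,29,30,31} = 0⊕1⊕1⊕0⊕1⊕0⊕0⊕1⊕0⊕0⊕0⊕1⊕1⊕0⊕0 = 0
p16 = XOR of data positions {17,18,19,20,21,22,23,24,25,26,27,28,29,30,31} = 1⊕1⊕1⊕0⊕0⊕1⊕0⊕1⊕0⊕0⊕0⊕1⊕1⊕0⊕0 = 1
Parity bits p1,p2,p4,p8,p16 = 00001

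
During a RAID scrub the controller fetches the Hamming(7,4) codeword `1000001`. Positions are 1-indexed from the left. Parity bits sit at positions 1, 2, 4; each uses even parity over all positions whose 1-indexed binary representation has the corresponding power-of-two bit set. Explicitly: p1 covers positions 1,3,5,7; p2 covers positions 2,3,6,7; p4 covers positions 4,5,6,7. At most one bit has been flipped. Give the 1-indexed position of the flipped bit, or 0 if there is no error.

s1: b1⊕b3⊕b5⊕b7 = 1⊕0⊕0⊕1 = 0
s2: b2⊕b3⊕b6⊕b7 = 0⊕0⊕0⊕1 = 1
s4: b4⊕b5⊕b6⊕b7 = 0⊕0⊕0⊕1 = 1
Syndrome (s4...s1) = 110 → position 6.

6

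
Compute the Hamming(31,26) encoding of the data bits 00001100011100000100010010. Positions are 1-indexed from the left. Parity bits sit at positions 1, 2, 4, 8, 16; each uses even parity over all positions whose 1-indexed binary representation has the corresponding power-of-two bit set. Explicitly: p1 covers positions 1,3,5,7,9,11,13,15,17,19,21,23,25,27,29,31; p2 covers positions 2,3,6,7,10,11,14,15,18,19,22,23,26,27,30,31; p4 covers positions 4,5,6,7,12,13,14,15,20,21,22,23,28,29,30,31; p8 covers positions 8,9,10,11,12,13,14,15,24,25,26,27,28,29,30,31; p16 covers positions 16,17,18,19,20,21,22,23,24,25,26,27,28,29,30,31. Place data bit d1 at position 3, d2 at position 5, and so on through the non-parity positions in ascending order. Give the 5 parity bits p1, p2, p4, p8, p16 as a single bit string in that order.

Place data bits at non-power-of-two positions: b3=0, b5=0, b6=0, b7=0, b9=1, b10=1, b11=0, b12=0, b13=0, b14=1, b15=1, b17=1, b18=0, b19=0, b20=0, b21=0, b22=0, b23=1, b24=0, b25=0, b26=0, b27=1, b28=0, b29=0, b30=1, b31=0.
p1 = XOR of data positions {3,5,7,9,11,13,15,17,19,21,23,25,27,29,31} = 0⊕0⊕0⊕1⊕0⊕0⊕1⊕1⊕0⊕0⊕1⊕0⊕1⊕0⊕0 = 1
p2 = XOR of data positions {3,6,7,10,11,14,15,18,19,22,23,26,27,30,31} = 0⊕0⊕0⊕1⊕0⊕1⊕1⊕0⊕0⊕0⊕1⊕0⊕1⊕1⊕0 = 0
p4 = XOR of data positions {5,6,7,12,13,14,15,20,21,22,23,28,29,30,31} = 0⊕0⊕0⊕0⊕0⊕1⊕1⊕0⊕0⊕0⊕1⊕0⊕0⊕1⊕0 = 0
p8 = XOR of data positions {9,10,11,12,13,14,15,24,25,26,27,28,29,30,31} = 1⊕1⊕0⊕0⊕0⊕1⊕1⊕0⊕0⊕0⊕1⊕0⊕0⊕1⊕0 = 0
p16 = XOR of data positions {17,18,19,20,21,22,23,24,25,26,27,28,29,30,31} = 1⊕0⊕0⊕0⊕0⊕0⊕1⊕0⊕0⊕0⊕1⊕0⊕0⊕1⊕0 = 0
Parity bits p1,p2,p4,p8,p16 = 10000

10000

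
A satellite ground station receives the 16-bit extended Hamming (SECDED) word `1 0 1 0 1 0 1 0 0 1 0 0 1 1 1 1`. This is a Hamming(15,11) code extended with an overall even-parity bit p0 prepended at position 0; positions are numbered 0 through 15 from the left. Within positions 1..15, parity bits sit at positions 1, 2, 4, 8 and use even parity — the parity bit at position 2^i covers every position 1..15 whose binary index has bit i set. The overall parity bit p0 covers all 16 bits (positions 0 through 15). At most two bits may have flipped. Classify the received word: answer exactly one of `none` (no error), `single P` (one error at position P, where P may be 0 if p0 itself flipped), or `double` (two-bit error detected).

single 9

s1: b1⊕b3⊕b5⊕b7⊕b9⊕b11⊕b13⊕b15 = 0⊕0⊕0⊕0⊕1⊕0⊕1⊕1 = 1
s2: b2⊕b3⊕b6⊕b7⊕b10⊕b11⊕b14⊕b15 = 1⊕0⊕1⊕0⊕0⊕0⊕1⊕1 = 0
s4: b4⊕b5⊕b6⊕b7⊕b12⊕b13⊕b14⊕b15 = 1⊕0⊕1⊕0⊕1⊕1⊕1⊕1 = 0
s8: b8⊕b9⊕b10⊕b11⊕b12⊕b13⊕b14⊕b15 = 0⊕1⊕0⊕0⊕1⊕1⊕1⊕1 = 1
Syndrome (s8...s1) = 1001 → position 9.
Overall parity (XOR of all 16 bits, including p0): 1⊕0⊕1⊕0⊕1⊕0⊕1⊕0⊕0⊕1⊕0⊕0⊕1⊕1⊕1⊕1 = 1
Overall=1, syndrome position=9 → single-bit error at position 9.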